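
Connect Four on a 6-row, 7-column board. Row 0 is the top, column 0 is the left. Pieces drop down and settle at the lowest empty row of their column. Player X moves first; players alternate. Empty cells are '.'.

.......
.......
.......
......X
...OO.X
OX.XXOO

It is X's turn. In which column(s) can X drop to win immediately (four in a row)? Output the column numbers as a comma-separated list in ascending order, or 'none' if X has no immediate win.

col 0: drop X → no win
col 1: drop X → no win
col 2: drop X → WIN!
col 3: drop X → no win
col 4: drop X → no win
col 5: drop X → no win
col 6: drop X → no win

Answer: 2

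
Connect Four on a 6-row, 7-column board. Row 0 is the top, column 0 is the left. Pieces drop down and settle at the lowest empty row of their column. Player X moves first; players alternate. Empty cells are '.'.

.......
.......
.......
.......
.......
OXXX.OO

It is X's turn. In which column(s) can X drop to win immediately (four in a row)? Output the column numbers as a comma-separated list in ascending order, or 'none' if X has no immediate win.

col 0: drop X → no win
col 1: drop X → no win
col 2: drop X → no win
col 3: drop X → no win
col 4: drop X → WIN!
col 5: drop X → no win
col 6: drop X → no win

Answer: 4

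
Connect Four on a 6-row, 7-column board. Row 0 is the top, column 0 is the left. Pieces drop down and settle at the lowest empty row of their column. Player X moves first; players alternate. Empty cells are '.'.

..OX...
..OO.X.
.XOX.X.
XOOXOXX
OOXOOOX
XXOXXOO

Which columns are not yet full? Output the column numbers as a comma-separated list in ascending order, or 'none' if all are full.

col 0: top cell = '.' → open
col 1: top cell = '.' → open
col 2: top cell = 'O' → FULL
col 3: top cell = 'X' → FULL
col 4: top cell = '.' → open
col 5: top cell = '.' → open
col 6: top cell = '.' → open

Answer: 0,1,4,5,6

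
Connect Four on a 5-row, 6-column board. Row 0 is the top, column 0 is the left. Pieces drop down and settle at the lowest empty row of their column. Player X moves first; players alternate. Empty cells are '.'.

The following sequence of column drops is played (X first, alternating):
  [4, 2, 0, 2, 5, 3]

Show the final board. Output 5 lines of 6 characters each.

Move 1: X drops in col 4, lands at row 4
Move 2: O drops in col 2, lands at row 4
Move 3: X drops in col 0, lands at row 4
Move 4: O drops in col 2, lands at row 3
Move 5: X drops in col 5, lands at row 4
Move 6: O drops in col 3, lands at row 4

Answer: ......
......
......
..O...
X.OOXX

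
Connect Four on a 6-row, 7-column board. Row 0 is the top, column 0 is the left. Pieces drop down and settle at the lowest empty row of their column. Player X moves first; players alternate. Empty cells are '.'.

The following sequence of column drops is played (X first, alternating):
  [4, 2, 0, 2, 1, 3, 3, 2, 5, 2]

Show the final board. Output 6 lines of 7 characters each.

Move 1: X drops in col 4, lands at row 5
Move 2: O drops in col 2, lands at row 5
Move 3: X drops in col 0, lands at row 5
Move 4: O drops in col 2, lands at row 4
Move 5: X drops in col 1, lands at row 5
Move 6: O drops in col 3, lands at row 5
Move 7: X drops in col 3, lands at row 4
Move 8: O drops in col 2, lands at row 3
Move 9: X drops in col 5, lands at row 5
Move 10: O drops in col 2, lands at row 2

Answer: .......
.......
..O....
..O....
..OX...
XXOOXX.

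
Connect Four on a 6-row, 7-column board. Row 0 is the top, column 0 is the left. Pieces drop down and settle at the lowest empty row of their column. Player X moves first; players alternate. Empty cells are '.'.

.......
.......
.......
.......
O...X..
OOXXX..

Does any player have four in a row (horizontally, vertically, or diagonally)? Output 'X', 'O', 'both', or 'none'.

none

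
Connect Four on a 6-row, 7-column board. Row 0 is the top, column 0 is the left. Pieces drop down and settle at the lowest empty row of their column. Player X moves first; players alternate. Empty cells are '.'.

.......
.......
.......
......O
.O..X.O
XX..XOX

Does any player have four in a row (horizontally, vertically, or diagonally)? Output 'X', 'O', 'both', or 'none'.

none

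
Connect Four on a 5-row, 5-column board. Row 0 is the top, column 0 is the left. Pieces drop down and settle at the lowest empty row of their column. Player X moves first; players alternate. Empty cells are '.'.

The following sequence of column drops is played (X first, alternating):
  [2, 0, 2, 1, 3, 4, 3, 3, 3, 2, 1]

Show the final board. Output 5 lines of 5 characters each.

Move 1: X drops in col 2, lands at row 4
Move 2: O drops in col 0, lands at row 4
Move 3: X drops in col 2, lands at row 3
Move 4: O drops in col 1, lands at row 4
Move 5: X drops in col 3, lands at row 4
Move 6: O drops in col 4, lands at row 4
Move 7: X drops in col 3, lands at row 3
Move 8: O drops in col 3, lands at row 2
Move 9: X drops in col 3, lands at row 1
Move 10: O drops in col 2, lands at row 2
Move 11: X drops in col 1, lands at row 3

Answer: .....
...X.
..OO.
.XXX.
OOXXO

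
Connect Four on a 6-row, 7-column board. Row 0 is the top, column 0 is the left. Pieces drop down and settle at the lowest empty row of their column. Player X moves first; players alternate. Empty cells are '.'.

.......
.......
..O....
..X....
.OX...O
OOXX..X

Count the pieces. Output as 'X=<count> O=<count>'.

X=5 O=5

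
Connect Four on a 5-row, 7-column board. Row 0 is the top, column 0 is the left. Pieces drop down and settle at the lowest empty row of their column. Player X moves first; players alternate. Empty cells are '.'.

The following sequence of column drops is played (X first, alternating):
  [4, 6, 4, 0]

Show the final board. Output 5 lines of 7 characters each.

Answer: .......
.......
.......
....X..
O...X.O

Derivation:
Move 1: X drops in col 4, lands at row 4
Move 2: O drops in col 6, lands at row 4
Move 3: X drops in col 4, lands at row 3
Move 4: O drops in col 0, lands at row 4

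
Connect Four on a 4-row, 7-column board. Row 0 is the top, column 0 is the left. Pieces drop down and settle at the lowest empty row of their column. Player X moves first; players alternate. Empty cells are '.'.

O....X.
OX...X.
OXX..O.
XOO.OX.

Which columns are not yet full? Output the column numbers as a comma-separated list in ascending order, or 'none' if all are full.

Answer: 1,2,3,4,6

Derivation:
col 0: top cell = 'O' → FULL
col 1: top cell = '.' → open
col 2: top cell = '.' → open
col 3: top cell = '.' → open
col 4: top cell = '.' → open
col 5: top cell = 'X' → FULL
col 6: top cell = '.' → open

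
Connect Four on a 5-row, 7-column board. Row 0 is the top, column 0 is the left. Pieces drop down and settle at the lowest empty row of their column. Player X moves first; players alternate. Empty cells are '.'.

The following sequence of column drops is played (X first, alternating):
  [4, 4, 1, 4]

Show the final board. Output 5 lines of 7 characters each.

Move 1: X drops in col 4, lands at row 4
Move 2: O drops in col 4, lands at row 3
Move 3: X drops in col 1, lands at row 4
Move 4: O drops in col 4, lands at row 2

Answer: .......
.......
....O..
....O..
.X..X..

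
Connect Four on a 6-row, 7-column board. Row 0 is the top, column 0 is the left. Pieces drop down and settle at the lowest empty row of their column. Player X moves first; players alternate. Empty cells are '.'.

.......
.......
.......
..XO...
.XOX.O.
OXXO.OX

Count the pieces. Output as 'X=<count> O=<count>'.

X=6 O=6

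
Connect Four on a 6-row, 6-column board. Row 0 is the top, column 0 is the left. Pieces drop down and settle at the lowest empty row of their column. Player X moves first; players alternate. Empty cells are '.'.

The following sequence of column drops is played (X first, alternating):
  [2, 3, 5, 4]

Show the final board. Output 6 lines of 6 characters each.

Move 1: X drops in col 2, lands at row 5
Move 2: O drops in col 3, lands at row 5
Move 3: X drops in col 5, lands at row 5
Move 4: O drops in col 4, lands at row 5

Answer: ......
......
......
......
......
..XOOX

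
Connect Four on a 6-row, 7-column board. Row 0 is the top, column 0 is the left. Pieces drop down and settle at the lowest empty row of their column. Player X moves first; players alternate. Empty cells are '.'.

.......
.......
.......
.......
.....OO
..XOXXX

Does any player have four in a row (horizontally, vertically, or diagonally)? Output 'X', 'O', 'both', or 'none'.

none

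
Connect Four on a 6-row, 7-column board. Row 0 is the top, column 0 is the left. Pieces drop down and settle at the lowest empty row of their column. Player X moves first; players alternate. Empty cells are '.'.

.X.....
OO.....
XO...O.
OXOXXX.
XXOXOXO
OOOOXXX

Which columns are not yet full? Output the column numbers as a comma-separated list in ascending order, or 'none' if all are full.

col 0: top cell = '.' → open
col 1: top cell = 'X' → FULL
col 2: top cell = '.' → open
col 3: top cell = '.' → open
col 4: top cell = '.' → open
col 5: top cell = '.' → open
col 6: top cell = '.' → open

Answer: 0,2,3,4,5,6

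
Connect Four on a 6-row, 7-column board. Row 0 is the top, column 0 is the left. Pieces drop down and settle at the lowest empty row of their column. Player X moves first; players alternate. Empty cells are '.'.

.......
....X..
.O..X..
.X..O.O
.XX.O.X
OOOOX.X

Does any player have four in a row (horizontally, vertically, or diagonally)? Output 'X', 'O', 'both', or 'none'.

O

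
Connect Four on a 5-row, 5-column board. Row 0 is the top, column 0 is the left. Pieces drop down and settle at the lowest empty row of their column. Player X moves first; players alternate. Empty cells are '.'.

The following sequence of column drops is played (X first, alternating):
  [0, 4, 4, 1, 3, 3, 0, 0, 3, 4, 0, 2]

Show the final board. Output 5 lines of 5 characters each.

Answer: .....
X....
O..XO
X..OX
XOOXO

Derivation:
Move 1: X drops in col 0, lands at row 4
Move 2: O drops in col 4, lands at row 4
Move 3: X drops in col 4, lands at row 3
Move 4: O drops in col 1, lands at row 4
Move 5: X drops in col 3, lands at row 4
Move 6: O drops in col 3, lands at row 3
Move 7: X drops in col 0, lands at row 3
Move 8: O drops in col 0, lands at row 2
Move 9: X drops in col 3, lands at row 2
Move 10: O drops in col 4, lands at row 2
Move 11: X drops in col 0, lands at row 1
Move 12: O drops in col 2, lands at row 4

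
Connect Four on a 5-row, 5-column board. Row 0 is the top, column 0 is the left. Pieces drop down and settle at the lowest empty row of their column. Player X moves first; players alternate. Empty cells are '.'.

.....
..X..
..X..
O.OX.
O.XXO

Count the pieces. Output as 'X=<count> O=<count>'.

X=5 O=4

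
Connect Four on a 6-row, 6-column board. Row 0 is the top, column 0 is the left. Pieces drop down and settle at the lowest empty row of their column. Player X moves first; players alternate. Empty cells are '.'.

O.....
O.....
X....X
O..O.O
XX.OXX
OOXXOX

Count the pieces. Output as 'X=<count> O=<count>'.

X=9 O=9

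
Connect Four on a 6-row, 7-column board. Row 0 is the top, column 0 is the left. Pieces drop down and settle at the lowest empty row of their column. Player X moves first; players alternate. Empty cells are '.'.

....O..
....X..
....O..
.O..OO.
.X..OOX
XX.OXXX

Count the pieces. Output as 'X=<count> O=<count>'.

X=8 O=8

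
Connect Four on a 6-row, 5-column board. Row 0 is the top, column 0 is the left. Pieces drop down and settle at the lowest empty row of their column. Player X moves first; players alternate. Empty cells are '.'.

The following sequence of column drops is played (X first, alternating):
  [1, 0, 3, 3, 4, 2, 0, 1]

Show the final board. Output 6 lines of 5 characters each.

Answer: .....
.....
.....
.....
XO.O.
OXOXX

Derivation:
Move 1: X drops in col 1, lands at row 5
Move 2: O drops in col 0, lands at row 5
Move 3: X drops in col 3, lands at row 5
Move 4: O drops in col 3, lands at row 4
Move 5: X drops in col 4, lands at row 5
Move 6: O drops in col 2, lands at row 5
Move 7: X drops in col 0, lands at row 4
Move 8: O drops in col 1, lands at row 4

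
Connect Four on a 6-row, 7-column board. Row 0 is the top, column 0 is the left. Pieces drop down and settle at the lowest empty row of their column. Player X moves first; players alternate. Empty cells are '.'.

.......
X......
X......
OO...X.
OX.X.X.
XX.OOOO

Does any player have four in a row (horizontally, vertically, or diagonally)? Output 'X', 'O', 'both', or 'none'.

O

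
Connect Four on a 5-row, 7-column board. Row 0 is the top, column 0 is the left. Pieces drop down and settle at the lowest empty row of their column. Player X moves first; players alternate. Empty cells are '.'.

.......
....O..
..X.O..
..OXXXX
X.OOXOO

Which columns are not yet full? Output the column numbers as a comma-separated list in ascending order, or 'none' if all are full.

col 0: top cell = '.' → open
col 1: top cell = '.' → open
col 2: top cell = '.' → open
col 3: top cell = '.' → open
col 4: top cell = '.' → open
col 5: top cell = '.' → open
col 6: top cell = '.' → open

Answer: 0,1,2,3,4,5,6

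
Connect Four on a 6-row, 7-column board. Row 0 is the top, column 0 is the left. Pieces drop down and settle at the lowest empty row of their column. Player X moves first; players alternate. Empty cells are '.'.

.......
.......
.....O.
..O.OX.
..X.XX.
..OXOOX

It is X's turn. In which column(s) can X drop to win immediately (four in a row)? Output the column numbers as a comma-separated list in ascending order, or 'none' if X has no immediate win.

Answer: 3

Derivation:
col 0: drop X → no win
col 1: drop X → no win
col 2: drop X → no win
col 3: drop X → WIN!
col 4: drop X → no win
col 5: drop X → no win
col 6: drop X → no win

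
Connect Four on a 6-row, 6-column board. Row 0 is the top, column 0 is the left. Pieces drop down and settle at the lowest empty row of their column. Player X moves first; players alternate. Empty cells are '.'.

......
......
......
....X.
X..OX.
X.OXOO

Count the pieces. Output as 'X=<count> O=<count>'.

X=5 O=4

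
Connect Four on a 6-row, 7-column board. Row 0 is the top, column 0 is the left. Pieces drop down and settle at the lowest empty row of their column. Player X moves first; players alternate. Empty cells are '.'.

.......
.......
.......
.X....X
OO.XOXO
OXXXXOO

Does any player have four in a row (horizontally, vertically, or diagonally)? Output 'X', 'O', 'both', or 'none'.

X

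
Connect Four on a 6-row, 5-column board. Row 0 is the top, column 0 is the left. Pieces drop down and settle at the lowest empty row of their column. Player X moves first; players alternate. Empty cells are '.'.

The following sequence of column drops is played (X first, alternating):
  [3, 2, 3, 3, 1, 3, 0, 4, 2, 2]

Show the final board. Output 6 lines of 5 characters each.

Move 1: X drops in col 3, lands at row 5
Move 2: O drops in col 2, lands at row 5
Move 3: X drops in col 3, lands at row 4
Move 4: O drops in col 3, lands at row 3
Move 5: X drops in col 1, lands at row 5
Move 6: O drops in col 3, lands at row 2
Move 7: X drops in col 0, lands at row 5
Move 8: O drops in col 4, lands at row 5
Move 9: X drops in col 2, lands at row 4
Move 10: O drops in col 2, lands at row 3

Answer: .....
.....
...O.
..OO.
..XX.
XXOXO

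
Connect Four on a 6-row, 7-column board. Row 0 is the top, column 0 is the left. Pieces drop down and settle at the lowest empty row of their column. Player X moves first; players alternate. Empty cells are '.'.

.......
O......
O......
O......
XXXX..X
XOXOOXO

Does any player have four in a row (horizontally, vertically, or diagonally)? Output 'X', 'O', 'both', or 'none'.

X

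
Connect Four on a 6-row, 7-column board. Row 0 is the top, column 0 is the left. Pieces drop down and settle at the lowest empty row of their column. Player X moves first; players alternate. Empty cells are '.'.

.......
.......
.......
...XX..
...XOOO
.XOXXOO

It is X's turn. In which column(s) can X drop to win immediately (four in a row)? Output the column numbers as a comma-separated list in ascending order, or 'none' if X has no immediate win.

Answer: 3

Derivation:
col 0: drop X → no win
col 1: drop X → no win
col 2: drop X → no win
col 3: drop X → WIN!
col 4: drop X → no win
col 5: drop X → no win
col 6: drop X → no win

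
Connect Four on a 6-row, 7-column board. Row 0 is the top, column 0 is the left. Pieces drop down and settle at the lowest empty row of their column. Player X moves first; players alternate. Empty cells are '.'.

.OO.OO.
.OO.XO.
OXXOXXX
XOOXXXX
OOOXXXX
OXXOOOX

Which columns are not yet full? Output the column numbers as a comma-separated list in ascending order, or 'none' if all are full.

col 0: top cell = '.' → open
col 1: top cell = 'O' → FULL
col 2: top cell = 'O' → FULL
col 3: top cell = '.' → open
col 4: top cell = 'O' → FULL
col 5: top cell = 'O' → FULL
col 6: top cell = '.' → open

Answer: 0,3,6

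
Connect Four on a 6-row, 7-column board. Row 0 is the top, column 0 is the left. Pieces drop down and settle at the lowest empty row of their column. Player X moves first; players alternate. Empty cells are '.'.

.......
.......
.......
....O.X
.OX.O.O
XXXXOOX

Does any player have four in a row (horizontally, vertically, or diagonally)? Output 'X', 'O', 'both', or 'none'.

X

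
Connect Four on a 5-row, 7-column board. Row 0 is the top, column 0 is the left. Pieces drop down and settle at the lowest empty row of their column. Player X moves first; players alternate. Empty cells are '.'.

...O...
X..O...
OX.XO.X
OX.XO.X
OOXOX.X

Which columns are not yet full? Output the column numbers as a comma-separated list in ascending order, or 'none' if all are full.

col 0: top cell = '.' → open
col 1: top cell = '.' → open
col 2: top cell = '.' → open
col 3: top cell = 'O' → FULL
col 4: top cell = '.' → open
col 5: top cell = '.' → open
col 6: top cell = '.' → open

Answer: 0,1,2,4,5,6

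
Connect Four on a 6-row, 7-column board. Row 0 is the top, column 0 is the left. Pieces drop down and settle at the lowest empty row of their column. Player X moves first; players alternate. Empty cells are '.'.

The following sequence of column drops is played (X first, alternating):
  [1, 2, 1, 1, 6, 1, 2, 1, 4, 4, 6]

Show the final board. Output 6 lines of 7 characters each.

Answer: .......
.O.....
.O.....
.O.....
.XX.O.X
.XO.X.X

Derivation:
Move 1: X drops in col 1, lands at row 5
Move 2: O drops in col 2, lands at row 5
Move 3: X drops in col 1, lands at row 4
Move 4: O drops in col 1, lands at row 3
Move 5: X drops in col 6, lands at row 5
Move 6: O drops in col 1, lands at row 2
Move 7: X drops in col 2, lands at row 4
Move 8: O drops in col 1, lands at row 1
Move 9: X drops in col 4, lands at row 5
Move 10: O drops in col 4, lands at row 4
Move 11: X drops in col 6, lands at row 4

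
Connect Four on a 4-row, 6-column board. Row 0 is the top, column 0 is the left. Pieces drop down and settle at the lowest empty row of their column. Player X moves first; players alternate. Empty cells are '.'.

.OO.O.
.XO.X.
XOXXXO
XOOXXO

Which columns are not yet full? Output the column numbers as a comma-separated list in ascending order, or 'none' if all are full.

col 0: top cell = '.' → open
col 1: top cell = 'O' → FULL
col 2: top cell = 'O' → FULL
col 3: top cell = '.' → open
col 4: top cell = 'O' → FULL
col 5: top cell = '.' → open

Answer: 0,3,5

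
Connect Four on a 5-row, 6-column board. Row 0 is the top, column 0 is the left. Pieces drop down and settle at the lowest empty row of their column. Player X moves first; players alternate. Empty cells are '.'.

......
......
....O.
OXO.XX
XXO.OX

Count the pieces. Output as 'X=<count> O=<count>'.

X=6 O=5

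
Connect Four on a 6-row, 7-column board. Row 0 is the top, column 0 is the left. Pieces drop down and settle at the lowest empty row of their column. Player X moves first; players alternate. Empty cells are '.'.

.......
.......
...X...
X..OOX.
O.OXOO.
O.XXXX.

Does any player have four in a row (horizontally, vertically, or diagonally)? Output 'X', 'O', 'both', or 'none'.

X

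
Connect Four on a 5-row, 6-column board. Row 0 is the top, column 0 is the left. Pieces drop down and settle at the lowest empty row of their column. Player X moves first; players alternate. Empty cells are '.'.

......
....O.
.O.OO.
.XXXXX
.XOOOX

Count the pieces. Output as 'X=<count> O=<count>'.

X=7 O=7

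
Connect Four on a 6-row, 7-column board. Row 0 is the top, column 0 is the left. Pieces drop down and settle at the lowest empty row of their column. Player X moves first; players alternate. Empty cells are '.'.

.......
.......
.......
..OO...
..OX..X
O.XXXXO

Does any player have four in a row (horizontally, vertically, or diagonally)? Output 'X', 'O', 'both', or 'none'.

X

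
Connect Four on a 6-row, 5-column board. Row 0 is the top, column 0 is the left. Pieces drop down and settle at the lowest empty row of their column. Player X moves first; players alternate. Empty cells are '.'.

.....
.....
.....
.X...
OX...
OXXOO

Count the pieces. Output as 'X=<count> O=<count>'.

X=4 O=4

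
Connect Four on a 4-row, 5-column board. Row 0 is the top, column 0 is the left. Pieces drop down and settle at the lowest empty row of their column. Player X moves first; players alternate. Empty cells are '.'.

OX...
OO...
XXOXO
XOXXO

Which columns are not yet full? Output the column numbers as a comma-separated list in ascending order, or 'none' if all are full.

Answer: 2,3,4

Derivation:
col 0: top cell = 'O' → FULL
col 1: top cell = 'X' → FULL
col 2: top cell = '.' → open
col 3: top cell = '.' → open
col 4: top cell = '.' → open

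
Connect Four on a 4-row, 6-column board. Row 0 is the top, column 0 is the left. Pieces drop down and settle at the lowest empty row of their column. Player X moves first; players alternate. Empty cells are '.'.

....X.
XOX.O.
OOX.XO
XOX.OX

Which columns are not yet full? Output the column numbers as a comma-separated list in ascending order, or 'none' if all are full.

Answer: 0,1,2,3,5

Derivation:
col 0: top cell = '.' → open
col 1: top cell = '.' → open
col 2: top cell = '.' → open
col 3: top cell = '.' → open
col 4: top cell = 'X' → FULL
col 5: top cell = '.' → open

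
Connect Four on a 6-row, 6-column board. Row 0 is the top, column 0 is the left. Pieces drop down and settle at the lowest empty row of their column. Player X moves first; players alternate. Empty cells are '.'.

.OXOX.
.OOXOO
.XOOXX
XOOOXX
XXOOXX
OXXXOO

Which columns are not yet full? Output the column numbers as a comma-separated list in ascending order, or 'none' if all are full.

col 0: top cell = '.' → open
col 1: top cell = 'O' → FULL
col 2: top cell = 'X' → FULL
col 3: top cell = 'O' → FULL
col 4: top cell = 'X' → FULL
col 5: top cell = '.' → open

Answer: 0,5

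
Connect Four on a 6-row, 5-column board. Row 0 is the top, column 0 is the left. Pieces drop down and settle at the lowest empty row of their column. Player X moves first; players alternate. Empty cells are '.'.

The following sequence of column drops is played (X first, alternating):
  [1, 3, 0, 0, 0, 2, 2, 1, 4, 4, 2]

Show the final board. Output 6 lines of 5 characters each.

Move 1: X drops in col 1, lands at row 5
Move 2: O drops in col 3, lands at row 5
Move 3: X drops in col 0, lands at row 5
Move 4: O drops in col 0, lands at row 4
Move 5: X drops in col 0, lands at row 3
Move 6: O drops in col 2, lands at row 5
Move 7: X drops in col 2, lands at row 4
Move 8: O drops in col 1, lands at row 4
Move 9: X drops in col 4, lands at row 5
Move 10: O drops in col 4, lands at row 4
Move 11: X drops in col 2, lands at row 3

Answer: .....
.....
.....
X.X..
OOX.O
XXOOX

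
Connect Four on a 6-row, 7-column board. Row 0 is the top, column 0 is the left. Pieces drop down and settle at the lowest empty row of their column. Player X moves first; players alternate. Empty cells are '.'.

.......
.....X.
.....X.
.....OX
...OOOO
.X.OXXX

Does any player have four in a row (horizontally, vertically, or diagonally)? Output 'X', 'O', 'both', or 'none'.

O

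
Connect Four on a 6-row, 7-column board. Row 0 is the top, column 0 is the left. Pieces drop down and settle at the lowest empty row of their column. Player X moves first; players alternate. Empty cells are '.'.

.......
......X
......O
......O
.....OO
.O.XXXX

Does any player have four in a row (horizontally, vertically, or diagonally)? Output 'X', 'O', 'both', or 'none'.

X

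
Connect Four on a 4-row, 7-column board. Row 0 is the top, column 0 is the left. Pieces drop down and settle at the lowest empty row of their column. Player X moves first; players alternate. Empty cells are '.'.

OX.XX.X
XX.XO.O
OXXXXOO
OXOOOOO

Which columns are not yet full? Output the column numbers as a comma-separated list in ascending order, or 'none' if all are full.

Answer: 2,5

Derivation:
col 0: top cell = 'O' → FULL
col 1: top cell = 'X' → FULL
col 2: top cell = '.' → open
col 3: top cell = 'X' → FULL
col 4: top cell = 'X' → FULL
col 5: top cell = '.' → open
col 6: top cell = 'X' → FULL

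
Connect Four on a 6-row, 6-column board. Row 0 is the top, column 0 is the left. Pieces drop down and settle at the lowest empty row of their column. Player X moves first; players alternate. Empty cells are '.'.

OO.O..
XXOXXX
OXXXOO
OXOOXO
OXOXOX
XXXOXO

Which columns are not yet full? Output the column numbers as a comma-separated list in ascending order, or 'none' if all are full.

col 0: top cell = 'O' → FULL
col 1: top cell = 'O' → FULL
col 2: top cell = '.' → open
col 3: top cell = 'O' → FULL
col 4: top cell = '.' → open
col 5: top cell = '.' → open

Answer: 2,4,5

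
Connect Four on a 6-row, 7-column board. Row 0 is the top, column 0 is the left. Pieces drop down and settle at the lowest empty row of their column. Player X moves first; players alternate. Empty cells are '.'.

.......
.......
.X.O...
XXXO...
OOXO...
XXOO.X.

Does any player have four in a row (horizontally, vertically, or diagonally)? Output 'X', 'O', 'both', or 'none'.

O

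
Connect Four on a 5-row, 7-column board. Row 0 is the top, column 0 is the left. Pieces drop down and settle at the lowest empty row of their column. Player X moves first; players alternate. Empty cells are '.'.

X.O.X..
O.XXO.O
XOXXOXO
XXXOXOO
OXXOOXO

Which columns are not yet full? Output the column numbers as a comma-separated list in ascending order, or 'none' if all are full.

col 0: top cell = 'X' → FULL
col 1: top cell = '.' → open
col 2: top cell = 'O' → FULL
col 3: top cell = '.' → open
col 4: top cell = 'X' → FULL
col 5: top cell = '.' → open
col 6: top cell = '.' → open

Answer: 1,3,5,6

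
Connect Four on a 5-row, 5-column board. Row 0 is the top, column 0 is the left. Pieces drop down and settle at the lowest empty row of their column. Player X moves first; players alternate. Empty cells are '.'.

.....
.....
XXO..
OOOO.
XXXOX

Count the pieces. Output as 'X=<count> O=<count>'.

X=6 O=6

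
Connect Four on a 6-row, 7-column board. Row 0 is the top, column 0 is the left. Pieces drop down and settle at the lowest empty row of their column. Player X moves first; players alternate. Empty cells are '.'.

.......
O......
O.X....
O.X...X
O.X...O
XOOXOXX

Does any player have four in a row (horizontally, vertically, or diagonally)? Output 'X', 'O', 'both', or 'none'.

O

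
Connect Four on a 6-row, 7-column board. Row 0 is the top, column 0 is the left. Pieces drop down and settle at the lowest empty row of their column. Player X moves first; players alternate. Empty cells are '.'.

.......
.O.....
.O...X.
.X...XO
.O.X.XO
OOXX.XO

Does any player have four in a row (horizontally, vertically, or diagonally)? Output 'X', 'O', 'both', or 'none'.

X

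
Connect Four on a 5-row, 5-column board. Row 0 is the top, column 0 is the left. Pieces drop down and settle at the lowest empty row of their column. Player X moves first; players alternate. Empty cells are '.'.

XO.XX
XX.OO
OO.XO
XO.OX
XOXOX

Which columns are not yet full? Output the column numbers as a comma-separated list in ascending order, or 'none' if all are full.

col 0: top cell = 'X' → FULL
col 1: top cell = 'O' → FULL
col 2: top cell = '.' → open
col 3: top cell = 'X' → FULL
col 4: top cell = 'X' → FULL

Answer: 2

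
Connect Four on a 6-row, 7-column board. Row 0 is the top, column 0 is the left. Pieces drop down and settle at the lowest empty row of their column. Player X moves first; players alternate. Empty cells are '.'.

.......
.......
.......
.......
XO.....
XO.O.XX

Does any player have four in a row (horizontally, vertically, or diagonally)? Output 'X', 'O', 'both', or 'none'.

none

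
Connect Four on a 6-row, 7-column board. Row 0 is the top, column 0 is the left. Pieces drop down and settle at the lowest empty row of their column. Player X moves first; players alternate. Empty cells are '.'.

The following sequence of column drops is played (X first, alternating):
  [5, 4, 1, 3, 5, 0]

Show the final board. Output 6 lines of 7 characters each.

Move 1: X drops in col 5, lands at row 5
Move 2: O drops in col 4, lands at row 5
Move 3: X drops in col 1, lands at row 5
Move 4: O drops in col 3, lands at row 5
Move 5: X drops in col 5, lands at row 4
Move 6: O drops in col 0, lands at row 5

Answer: .......
.......
.......
.......
.....X.
OX.OOX.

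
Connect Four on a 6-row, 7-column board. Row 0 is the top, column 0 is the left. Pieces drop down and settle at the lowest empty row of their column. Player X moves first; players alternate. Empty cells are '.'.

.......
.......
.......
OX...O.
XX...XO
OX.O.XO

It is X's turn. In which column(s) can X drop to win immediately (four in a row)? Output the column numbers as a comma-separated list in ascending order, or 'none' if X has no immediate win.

col 0: drop X → no win
col 1: drop X → WIN!
col 2: drop X → no win
col 3: drop X → no win
col 4: drop X → no win
col 5: drop X → no win
col 6: drop X → no win

Answer: 1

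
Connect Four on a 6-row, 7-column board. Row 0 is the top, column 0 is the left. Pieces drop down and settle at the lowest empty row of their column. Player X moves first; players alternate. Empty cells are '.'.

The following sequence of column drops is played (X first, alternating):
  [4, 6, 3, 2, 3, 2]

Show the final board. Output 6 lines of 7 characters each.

Move 1: X drops in col 4, lands at row 5
Move 2: O drops in col 6, lands at row 5
Move 3: X drops in col 3, lands at row 5
Move 4: O drops in col 2, lands at row 5
Move 5: X drops in col 3, lands at row 4
Move 6: O drops in col 2, lands at row 4

Answer: .......
.......
.......
.......
..OX...
..OXX.O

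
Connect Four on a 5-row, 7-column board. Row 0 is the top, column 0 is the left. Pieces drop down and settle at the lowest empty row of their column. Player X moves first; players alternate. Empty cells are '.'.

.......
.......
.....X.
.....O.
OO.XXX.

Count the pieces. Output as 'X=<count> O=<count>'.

X=4 O=3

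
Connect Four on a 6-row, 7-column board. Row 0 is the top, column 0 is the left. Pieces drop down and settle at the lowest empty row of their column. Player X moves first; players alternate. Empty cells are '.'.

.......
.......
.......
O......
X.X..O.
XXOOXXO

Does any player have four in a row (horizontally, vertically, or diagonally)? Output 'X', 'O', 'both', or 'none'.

none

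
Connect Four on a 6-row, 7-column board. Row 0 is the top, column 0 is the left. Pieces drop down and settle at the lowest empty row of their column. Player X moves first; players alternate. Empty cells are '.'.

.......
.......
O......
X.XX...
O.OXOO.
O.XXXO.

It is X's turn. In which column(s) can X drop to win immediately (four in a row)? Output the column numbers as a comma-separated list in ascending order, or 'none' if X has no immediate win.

Answer: 1,3

Derivation:
col 0: drop X → no win
col 1: drop X → WIN!
col 2: drop X → no win
col 3: drop X → WIN!
col 4: drop X → no win
col 5: drop X → no win
col 6: drop X → no win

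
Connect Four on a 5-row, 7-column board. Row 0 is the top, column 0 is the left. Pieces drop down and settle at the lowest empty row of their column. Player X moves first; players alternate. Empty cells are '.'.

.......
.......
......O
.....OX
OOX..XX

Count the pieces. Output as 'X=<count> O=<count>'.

X=4 O=4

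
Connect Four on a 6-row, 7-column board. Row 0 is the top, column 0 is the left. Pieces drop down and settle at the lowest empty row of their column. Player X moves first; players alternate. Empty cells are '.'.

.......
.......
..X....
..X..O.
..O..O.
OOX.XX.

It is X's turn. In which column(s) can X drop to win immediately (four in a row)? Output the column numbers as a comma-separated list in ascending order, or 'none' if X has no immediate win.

col 0: drop X → no win
col 1: drop X → no win
col 2: drop X → no win
col 3: drop X → WIN!
col 4: drop X → no win
col 5: drop X → no win
col 6: drop X → no win

Answer: 3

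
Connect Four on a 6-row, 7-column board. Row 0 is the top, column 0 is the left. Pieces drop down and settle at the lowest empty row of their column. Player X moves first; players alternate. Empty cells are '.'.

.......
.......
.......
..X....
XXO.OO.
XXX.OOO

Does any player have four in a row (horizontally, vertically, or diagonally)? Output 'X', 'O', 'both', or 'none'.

none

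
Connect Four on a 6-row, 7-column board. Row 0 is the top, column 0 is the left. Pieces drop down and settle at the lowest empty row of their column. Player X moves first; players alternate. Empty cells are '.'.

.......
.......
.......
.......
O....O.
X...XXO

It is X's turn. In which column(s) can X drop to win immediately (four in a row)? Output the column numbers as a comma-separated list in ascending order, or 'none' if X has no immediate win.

Answer: none

Derivation:
col 0: drop X → no win
col 1: drop X → no win
col 2: drop X → no win
col 3: drop X → no win
col 4: drop X → no win
col 5: drop X → no win
col 6: drop X → no win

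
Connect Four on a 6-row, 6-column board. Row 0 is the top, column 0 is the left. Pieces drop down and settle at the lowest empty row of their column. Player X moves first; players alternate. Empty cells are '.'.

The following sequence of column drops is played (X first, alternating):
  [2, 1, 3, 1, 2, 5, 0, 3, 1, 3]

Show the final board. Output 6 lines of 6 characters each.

Answer: ......
......
......
.X.O..
.OXO..
XOXX.O

Derivation:
Move 1: X drops in col 2, lands at row 5
Move 2: O drops in col 1, lands at row 5
Move 3: X drops in col 3, lands at row 5
Move 4: O drops in col 1, lands at row 4
Move 5: X drops in col 2, lands at row 4
Move 6: O drops in col 5, lands at row 5
Move 7: X drops in col 0, lands at row 5
Move 8: O drops in col 3, lands at row 4
Move 9: X drops in col 1, lands at row 3
Move 10: O drops in col 3, lands at row 3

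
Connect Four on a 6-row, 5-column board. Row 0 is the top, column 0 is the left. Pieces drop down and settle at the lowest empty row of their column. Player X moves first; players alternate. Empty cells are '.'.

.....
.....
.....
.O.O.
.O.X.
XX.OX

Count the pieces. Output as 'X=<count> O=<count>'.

X=4 O=4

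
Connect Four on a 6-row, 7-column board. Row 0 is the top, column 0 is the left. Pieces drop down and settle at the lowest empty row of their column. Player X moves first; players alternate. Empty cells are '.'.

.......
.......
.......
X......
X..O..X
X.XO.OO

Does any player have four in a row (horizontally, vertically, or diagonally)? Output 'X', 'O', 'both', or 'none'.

none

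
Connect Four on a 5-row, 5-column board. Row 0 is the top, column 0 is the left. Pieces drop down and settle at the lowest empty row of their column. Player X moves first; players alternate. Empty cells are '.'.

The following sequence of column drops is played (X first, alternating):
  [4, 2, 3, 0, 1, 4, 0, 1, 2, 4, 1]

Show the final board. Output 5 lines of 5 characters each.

Answer: .....
.....
.X..O
XOX.O
OXOXX

Derivation:
Move 1: X drops in col 4, lands at row 4
Move 2: O drops in col 2, lands at row 4
Move 3: X drops in col 3, lands at row 4
Move 4: O drops in col 0, lands at row 4
Move 5: X drops in col 1, lands at row 4
Move 6: O drops in col 4, lands at row 3
Move 7: X drops in col 0, lands at row 3
Move 8: O drops in col 1, lands at row 3
Move 9: X drops in col 2, lands at row 3
Move 10: O drops in col 4, lands at row 2
Move 11: X drops in col 1, lands at row 2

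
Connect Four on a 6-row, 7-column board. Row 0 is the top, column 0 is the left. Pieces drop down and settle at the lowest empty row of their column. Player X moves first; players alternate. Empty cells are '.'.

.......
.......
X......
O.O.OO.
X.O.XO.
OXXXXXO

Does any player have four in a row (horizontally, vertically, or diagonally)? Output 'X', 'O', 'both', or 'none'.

X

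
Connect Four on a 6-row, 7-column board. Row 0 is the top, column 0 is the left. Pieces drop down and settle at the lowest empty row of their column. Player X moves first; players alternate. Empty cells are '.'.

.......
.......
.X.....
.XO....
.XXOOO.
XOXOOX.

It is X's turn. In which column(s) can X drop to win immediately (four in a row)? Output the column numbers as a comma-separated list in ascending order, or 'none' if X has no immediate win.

Answer: 1

Derivation:
col 0: drop X → no win
col 1: drop X → WIN!
col 2: drop X → no win
col 3: drop X → no win
col 4: drop X → no win
col 5: drop X → no win
col 6: drop X → no win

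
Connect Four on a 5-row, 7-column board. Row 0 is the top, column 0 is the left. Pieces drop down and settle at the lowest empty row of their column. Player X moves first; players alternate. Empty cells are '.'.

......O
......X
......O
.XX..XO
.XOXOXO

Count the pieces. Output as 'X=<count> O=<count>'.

X=7 O=6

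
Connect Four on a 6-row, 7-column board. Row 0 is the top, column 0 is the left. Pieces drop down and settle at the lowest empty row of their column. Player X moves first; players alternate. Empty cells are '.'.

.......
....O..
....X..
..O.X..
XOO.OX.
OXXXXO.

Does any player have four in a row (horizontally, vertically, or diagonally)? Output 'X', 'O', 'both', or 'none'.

X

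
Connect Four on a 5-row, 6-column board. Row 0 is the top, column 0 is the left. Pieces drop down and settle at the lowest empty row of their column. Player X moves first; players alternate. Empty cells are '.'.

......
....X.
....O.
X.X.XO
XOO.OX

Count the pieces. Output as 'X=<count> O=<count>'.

X=6 O=5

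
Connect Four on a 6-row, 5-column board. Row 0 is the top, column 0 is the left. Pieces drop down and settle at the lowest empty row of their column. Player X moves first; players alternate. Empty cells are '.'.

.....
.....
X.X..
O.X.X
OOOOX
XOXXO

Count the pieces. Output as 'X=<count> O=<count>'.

X=8 O=7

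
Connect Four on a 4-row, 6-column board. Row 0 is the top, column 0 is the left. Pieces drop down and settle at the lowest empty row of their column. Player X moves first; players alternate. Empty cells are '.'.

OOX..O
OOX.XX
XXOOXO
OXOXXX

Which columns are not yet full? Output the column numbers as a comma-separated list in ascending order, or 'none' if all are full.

Answer: 3,4

Derivation:
col 0: top cell = 'O' → FULL
col 1: top cell = 'O' → FULL
col 2: top cell = 'X' → FULL
col 3: top cell = '.' → open
col 4: top cell = '.' → open
col 5: top cell = 'O' → FULL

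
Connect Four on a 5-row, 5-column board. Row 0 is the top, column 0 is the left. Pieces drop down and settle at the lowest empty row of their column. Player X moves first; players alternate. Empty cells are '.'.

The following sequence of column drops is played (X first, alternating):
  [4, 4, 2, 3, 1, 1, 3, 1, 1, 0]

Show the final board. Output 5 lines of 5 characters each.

Move 1: X drops in col 4, lands at row 4
Move 2: O drops in col 4, lands at row 3
Move 3: X drops in col 2, lands at row 4
Move 4: O drops in col 3, lands at row 4
Move 5: X drops in col 1, lands at row 4
Move 6: O drops in col 1, lands at row 3
Move 7: X drops in col 3, lands at row 3
Move 8: O drops in col 1, lands at row 2
Move 9: X drops in col 1, lands at row 1
Move 10: O drops in col 0, lands at row 4

Answer: .....
.X...
.O...
.O.XO
OXXOX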